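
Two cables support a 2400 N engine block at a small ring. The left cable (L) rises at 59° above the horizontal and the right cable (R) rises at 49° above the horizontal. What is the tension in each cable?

ΣF_x = 0: −T_L·cos59° + T_R·cos49° = 0 → T_R = 0.785048·T_L.
ΣF_y = 0: T_L·sin59° + T_R·sin49° = 2400.
Substitute: T_L·(0.857167 + 0.785048·0.75471) = 2400 → T_L = 1655.57 ≈ 1656 N.
Then T_R = 0.785048 × 1655.57 = 1300 N.

T_L = 1656 N, T_R = 1300 N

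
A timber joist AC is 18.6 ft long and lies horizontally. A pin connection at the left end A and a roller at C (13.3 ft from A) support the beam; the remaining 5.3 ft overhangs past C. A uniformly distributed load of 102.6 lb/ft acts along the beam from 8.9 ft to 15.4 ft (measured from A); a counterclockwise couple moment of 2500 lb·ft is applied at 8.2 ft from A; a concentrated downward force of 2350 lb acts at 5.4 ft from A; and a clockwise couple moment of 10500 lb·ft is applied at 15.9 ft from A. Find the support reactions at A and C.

Resultant of the distributed load: 102.6 × 6.5 = 666.9 lb at 12.15 ft from A.
Taking moments about A: C_y·13.3 − (102.6·6.5)·12.15 + 2500 − 2350·5.4 − 10500 = 0 → C_y = 28792.835/13.3 = 2164.87 ≈ 2165 lb.
ΣF_y = 0: A_y + 2164.87 − 102.6·6.5 − 2350 = 0 → A_y = 852.0 lb.
ΣF_x = 0: no horizontal applied forces, so A_x = 0.

A_x = 0, A_y = 852.0 lb, C_y = 2165 lb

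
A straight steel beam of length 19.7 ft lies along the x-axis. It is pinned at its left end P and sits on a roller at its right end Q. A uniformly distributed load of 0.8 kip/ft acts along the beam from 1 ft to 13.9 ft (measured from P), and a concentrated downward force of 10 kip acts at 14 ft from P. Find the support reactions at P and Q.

Resultant of the distributed load: 0.8 × 12.9 = 10.32 kip at 7.45 ft from P.
ΣM about P: Q_y·19.7 − (0.8·12.9)·7.45 − 10·14 = 0 → Q_y = 216.884/19.7 = 11.0093 ≈ 11.01 kip.
ΣF_y = 0: P_y + 11.0093 − 0.8·12.9 − 10 = 0 → P_y = 9.311 kip.
ΣF_x = 0: no horizontal applied forces, so P_x = 0.

P_x = 0, P_y = 9.311 kip, Q_y = 11.01 kip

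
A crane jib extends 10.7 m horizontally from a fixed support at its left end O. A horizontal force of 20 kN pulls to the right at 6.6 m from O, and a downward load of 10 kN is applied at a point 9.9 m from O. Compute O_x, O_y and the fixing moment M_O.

ΣF_x = 0: O_x + 20 = 0 → O_x = -20.00 kN.
ΣF_y = 0: O_y − 10 = 0 → O_y = 10.00 kN.
ΣM about O: M_O − 10·9.9 = 0 → M_O = 99.00 kN·m.

O_x = -20.00 kN, O_y = 10.00 kN, M_O = 99.00 kN·m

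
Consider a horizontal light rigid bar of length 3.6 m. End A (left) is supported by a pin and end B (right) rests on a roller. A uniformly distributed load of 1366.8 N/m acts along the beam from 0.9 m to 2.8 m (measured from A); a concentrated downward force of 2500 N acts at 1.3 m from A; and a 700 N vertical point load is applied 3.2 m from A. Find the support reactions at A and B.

A_x = 0, A_y = 2937 N, B_y = 2860 N

Resultant of the distributed load: 1366.8 × 1.9 = 2596.92 N at 1.85 m from A.
ΣM about A: B_y·3.6 − (1366.8·1.9)·1.85 − 2500·1.3 − 700·3.2 = 0 → B_y = 10294.302/3.6 = 2859.53 ≈ 2860 N.
ΣF_y = 0: A_y + 2859.53 − 1366.8·1.9 − 2500 − 700 = 0 → A_y = 2937 N.
ΣF_x = 0: no horizontal applied forces, so A_x = 0.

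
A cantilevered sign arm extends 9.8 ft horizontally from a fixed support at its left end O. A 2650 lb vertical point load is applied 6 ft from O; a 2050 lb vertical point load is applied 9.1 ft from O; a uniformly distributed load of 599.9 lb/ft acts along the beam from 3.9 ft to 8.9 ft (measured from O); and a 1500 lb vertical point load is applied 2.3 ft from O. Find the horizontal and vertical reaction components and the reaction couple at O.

Resultant of the distributed load: 599.9 × 5 = 2999.5 lb at 6.4 ft from O.
ΣF_x = 0: O_x = 0.
ΣF_y = 0: O_y − 2650 − 2050 − 599.9·5 − 1500 = 0 → O_y = 9200 lb.
ΣM about O: M_O − 2650·6 − 2050·9.1 − (599.9·5)·6.4 − 1500·2.3 = 0 → M_O = 57200 lb·ft.

O_x = 0, O_y = 9200 lb, M_O = 57200 lb·ft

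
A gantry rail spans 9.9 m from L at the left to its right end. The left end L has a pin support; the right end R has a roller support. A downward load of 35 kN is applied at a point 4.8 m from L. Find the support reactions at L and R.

L_x = 0, L_y = 18.03 kN, R_y = 16.97 kN

ΣM about L: R_y·9.9 − 35·4.8 = 0 → R_y = 168/9.9 = 16.9697 ≈ 16.97 kN.
ΣF_y = 0: L_y + 16.9697 − 35 = 0 → L_y = 18.03 kN.
ΣF_x = 0: no horizontal applied forces, so L_x = 0.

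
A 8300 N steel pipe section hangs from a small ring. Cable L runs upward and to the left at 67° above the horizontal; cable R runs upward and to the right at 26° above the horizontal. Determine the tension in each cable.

ΣF_x = 0: −T_L·cos67° + T_R·cos26° = 0 → T_R = 0.434728·T_L.
ΣF_y = 0: T_L·sin67° + T_R·sin26° = 8300.
Substitute: T_L·(0.920505 + 0.434728·0.438371) = 8300 → T_L = 7470.23 ≈ 7470 N.
Then T_R = 0.434728 × 7470.23 = 3248 N.

T_L = 7470 N, T_R = 3248 N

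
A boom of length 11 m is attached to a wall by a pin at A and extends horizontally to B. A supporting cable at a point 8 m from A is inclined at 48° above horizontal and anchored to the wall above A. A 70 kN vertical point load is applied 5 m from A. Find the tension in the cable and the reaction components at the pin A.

T = 58.87 kN, A_x = 39.39 kN, A_y = 26.25 kN

ΣM about A: T·sin48°·8 − 70·5 = 0 → T = 350/(8·0.743145) = 58.8714 ≈ 58.87 kN.
ΣF_x = 0: A_x − T·cos48° = 0 → A_x = 58.8714 × 0.669131 = 39.39 kN.
ΣF_y = 0: A_y + T·sin48° − 70 = 0 → A_y = 70 − 58.8714 × 0.743145 = 26.25 kN.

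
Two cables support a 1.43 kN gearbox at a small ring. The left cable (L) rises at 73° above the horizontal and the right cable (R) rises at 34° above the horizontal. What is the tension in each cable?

T_L = 1.240 kN, T_R = 0.4372 kN

ΣF_x = 0: −T_L·cos73° + T_R·cos34° = 0 → T_R = 0.352664·T_L.
ΣF_y = 0: T_L·sin73° + T_R·sin34° = 1.43.
Substitute: T_L·(0.956305 + 0.352664·0.559193) = 1.43 → T_L = 1.23969 ≈ 1.240 kN.
Then T_R = 0.352664 × 1.23969 = 0.4372 kN.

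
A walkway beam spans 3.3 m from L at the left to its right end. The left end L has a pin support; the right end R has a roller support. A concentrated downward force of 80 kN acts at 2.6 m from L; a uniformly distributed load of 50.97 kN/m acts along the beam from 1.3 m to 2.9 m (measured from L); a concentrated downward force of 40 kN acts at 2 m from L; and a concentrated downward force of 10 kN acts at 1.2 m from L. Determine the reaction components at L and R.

L_x = 0, L_y = 68.75 kN, R_y = 142.8 kN

Resultant of the distributed load: 50.97 × 1.6 = 81.552 kN at 2.1 m from L.
Moments about L: R_y·3.3 − 80·2.6 − (50.97·1.6)·2.1 − 40·2 − 10·1.2 = 0 → R_y = 471.2592/3.3 = 142.806 ≈ 142.8 kN.
ΣF_y = 0: L_y + 142.806 − 80 − 50.97·1.6 − 40 − 10 = 0 → L_y = 68.75 kN.
ΣF_x = 0: no horizontal applied forces, so L_x = 0.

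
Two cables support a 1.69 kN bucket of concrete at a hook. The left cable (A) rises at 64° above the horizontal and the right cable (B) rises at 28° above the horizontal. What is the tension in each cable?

T_A = 1.493 kN, T_B = 0.7413 kN

ΣF_x = 0: −T_A·cos64° + T_B·cos28° = 0 → T_B = 0.496486·T_A.
ΣF_y = 0: T_A·sin64° + T_B·sin28° = 1.69.
Substitute: T_A·(0.898794 + 0.496486·0.469472) = 1.69 → T_A = 1.49309 ≈ 1.493 kN.
Then T_B = 0.496486 × 1.49309 = 0.7413 kN.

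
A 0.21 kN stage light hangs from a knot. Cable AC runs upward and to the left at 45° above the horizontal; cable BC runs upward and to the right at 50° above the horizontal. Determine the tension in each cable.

ΣF_x = 0: −T_AC·cos45° + T_BC·cos50° = 0 → T_BC = 1.10006·T_AC.
ΣF_y = 0: T_AC·sin45° + T_BC·sin50° = 0.21.
Substitute: T_AC·(0.707107 + 1.10006·0.766044) = 0.21 → T_AC = 0.135501 ≈ 0.1355 kN.
Then T_BC = 1.10006 × 0.135501 = 0.1491 kN.

T_AC = 0.1355 kN, T_BC = 0.1491 kN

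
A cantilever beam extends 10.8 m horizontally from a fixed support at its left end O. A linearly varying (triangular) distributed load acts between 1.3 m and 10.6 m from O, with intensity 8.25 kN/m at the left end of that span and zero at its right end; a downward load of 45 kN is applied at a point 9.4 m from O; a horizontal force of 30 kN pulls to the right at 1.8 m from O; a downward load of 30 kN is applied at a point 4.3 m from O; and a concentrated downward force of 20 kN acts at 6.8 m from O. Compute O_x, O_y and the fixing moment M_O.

Resultant of the triangular load: ½ × 8.25 × 9.3 = 38.3625 kN, acting at 4.4 m from O (one-third of the span from the peak).
ΣF_x = 0: O_x + 30 = 0 → O_x = -30.00 kN.
ΣF_y = 0: O_y − ½·8.25·9.3 − 45 − 30 − 20 = 0 → O_y = 133.4 kN.
ΣM about O: M_O − (½·8.25·9.3)·4.4 − 45·9.4 − 30·4.3 − 20·6.8 = 0 → M_O = 856.8 kN·m.

O_x = -30.00 kN, O_y = 133.4 kN, M_O = 856.8 kN·m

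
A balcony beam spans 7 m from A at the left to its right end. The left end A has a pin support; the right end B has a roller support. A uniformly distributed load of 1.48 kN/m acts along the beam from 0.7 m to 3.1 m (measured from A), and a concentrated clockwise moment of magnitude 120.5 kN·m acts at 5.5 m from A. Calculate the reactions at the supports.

A_x = 0, A_y = -14.63 kN, B_y = 18.18 kN

Resultant of the distributed load: 1.48 × 2.4 = 3.552 kN at 1.9 m from A.
ΣM about A: B_y·7 − (1.48·2.4)·1.9 − 120.5 = 0 → B_y = 127.2488/7 = 18.1784 ≈ 18.18 kN.
ΣF_y = 0: A_y + 18.1784 − 1.48·2.4 = 0 → A_y = -14.63 kN.
ΣF_x = 0: no horizontal applied forces, so A_x = 0.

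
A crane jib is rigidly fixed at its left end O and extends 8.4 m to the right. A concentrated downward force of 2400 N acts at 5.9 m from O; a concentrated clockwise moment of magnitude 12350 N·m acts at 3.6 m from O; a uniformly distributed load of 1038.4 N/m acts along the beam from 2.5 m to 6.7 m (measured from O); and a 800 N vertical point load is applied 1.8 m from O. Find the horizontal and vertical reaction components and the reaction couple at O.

Resultant of the distributed load: 1038.4 × 4.2 = 4361.28 N at 4.6 m from O.
ΣF_x = 0: O_x = 0.
ΣF_y = 0: O_y − 2400 − 1038.4·4.2 − 800 = 0 → O_y = 7561 N.
ΣM about O: M_O − 2400·5.9 − 12350 − (1038.4·4.2)·4.6 − 800·1.8 = 0 → M_O = 48010 N·m.

O_x = 0, O_y = 7561 N, M_O = 48010 N·m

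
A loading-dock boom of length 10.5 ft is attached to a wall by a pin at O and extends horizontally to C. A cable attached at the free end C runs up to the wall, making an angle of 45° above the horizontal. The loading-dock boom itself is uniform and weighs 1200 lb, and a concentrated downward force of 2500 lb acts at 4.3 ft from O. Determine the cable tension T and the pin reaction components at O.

T = 2296 lb, O_x = 1624 lb, O_y = 2076 lb

ΣM about O: T·sin45°·10.5 − 1200·5.25 − 2500·4.3 = 0 → T = 17050/(10.5·0.707107) = 2296.41 ≈ 2296 lb.
ΣF_x = 0: O_x − T·cos45° = 0 → O_x = 2296.41 × 0.707107 = 1624 lb.
ΣF_y = 0: O_y + T·sin45° − 1200 − 2500 = 0 → O_y = 3700 − 2296.41 × 0.707107 = 2076 lb.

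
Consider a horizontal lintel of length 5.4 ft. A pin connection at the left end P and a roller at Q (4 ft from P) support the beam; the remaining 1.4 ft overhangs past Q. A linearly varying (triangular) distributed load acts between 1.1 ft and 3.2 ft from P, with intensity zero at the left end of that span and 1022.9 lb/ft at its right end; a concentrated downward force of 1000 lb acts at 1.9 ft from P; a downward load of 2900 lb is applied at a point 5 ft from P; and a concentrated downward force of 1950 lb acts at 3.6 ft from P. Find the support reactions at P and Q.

Resultant of the triangular load: ½ × 1022.9 × 2.1 = 1074.045 lb, acting at 2.5 ft from P (one-third of the span from the peak).
Moments about P: Q_y·4 − (½·1022.9·2.1)·2.5 − 1000·1.9 − 2900·5 − 1950·3.6 = 0 → Q_y = 26105.1125/4 = 6526.28 ≈ 6526 lb.
ΣF_y = 0: P_y + 6526.28 − ½·1022.9·2.1 − 1000 − 2900 − 1950 = 0 → P_y = 397.8 lb.
ΣF_x = 0: no horizontal applied forces, so P_x = 0.

P_x = 0, P_y = 397.8 lb, Q_y = 6526 lb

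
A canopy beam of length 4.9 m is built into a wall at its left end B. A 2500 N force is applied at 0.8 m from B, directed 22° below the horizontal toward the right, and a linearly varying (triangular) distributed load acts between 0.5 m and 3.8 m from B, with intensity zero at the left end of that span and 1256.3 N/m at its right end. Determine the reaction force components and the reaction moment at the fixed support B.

B_x = -2318 N, B_y = 3009 N, M_B = 6346 N·m

Resultant of the triangular load: ½ × 1256.3 × 3.3 = 2072.895 N, acting at 2.7 m from B (one-third of the span from the peak).
ΣF_x = 0: B_x + 2500·cos22° = 0 → B_x = -2318 N.
ΣF_y = 0: B_y − 2500·sin22° − ½·1256.3·3.3 = 0 → B_y = 3009 N.
ΣM about B: M_B − 2500·sin22°·0.8 − (½·1256.3·3.3)·2.7 = 0 → M_B = 6346 N·m.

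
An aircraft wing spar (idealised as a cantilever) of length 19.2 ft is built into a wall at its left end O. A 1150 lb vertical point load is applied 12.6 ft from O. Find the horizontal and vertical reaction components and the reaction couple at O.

O_x = 0, O_y = 1150 lb, M_O = 14490 lb·ft

ΣF_x = 0: O_x = 0.
ΣF_y = 0: O_y − 1150 = 0 → O_y = 1150 lb.
ΣM about O: M_O − 1150·12.6 = 0 → M_O = 14490 lb·ft.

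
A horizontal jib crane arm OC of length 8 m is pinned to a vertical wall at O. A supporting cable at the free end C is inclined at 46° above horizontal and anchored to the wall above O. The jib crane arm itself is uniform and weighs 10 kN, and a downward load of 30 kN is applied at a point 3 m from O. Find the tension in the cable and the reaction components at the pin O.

T = 22.59 kN, O_x = 15.69 kN, O_y = 23.75 kN

ΣM about O: T·sin46°·8 − 10·4 − 30·3 = 0 → T = 130/(8·0.71934) = 22.5902 ≈ 22.59 kN.
ΣF_x = 0: O_x − T·cos46° = 0 → O_x = 22.5902 × 0.694658 = 15.69 kN.
ΣF_y = 0: O_y + T·sin46° − 10 − 30 = 0 → O_y = 40 − 22.5902 × 0.71934 = 23.75 kN.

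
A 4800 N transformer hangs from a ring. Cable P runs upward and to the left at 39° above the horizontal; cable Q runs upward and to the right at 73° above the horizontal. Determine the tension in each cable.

T_P = 1514 N, T_Q = 4023 N

ΣF_x = 0: −T_P·cos39° + T_Q·cos73° = 0 → T_Q = 2.65808·T_P.
ΣF_y = 0: T_P·sin39° + T_Q·sin73° = 4800.
Substitute: T_P·(0.62932 + 2.65808·0.956305) = 4800 → T_P = 1513.6 ≈ 1514 N.
Then T_Q = 2.65808 × 1513.6 = 4023 N.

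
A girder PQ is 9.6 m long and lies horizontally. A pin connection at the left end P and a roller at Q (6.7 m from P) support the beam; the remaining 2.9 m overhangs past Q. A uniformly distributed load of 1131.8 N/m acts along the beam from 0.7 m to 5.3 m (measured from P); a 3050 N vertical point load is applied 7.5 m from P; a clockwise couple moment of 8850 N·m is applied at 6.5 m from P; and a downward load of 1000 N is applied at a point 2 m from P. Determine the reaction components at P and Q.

Resultant of the distributed load: 1131.8 × 4.6 = 5206.28 N at 3 m from P.
Taking moments about P: Q_y·6.7 − (1131.8·4.6)·3 − 3050·7.5 − 8850 − 1000·2 = 0 → Q_y = 49343.84/6.7 = 7364.75 ≈ 7365 N.
ΣF_y = 0: P_y + 7364.75 − 1131.8·4.6 − 3050 − 1000 = 0 → P_y = 1892 N.
ΣF_x = 0: no horizontal applied forces, so P_x = 0.

P_x = 0, P_y = 1892 N, Q_y = 7365 N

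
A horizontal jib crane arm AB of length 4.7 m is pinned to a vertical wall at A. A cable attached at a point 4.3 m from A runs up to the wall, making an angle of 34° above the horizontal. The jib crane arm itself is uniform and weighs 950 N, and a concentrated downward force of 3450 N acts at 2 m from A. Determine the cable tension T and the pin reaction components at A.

T = 3798 N, A_x = 3149 N, A_y = 2276 N

ΣM about A: T·sin34°·4.3 − 950·2.35 − 3450·2 = 0 → T = 9132.5/(4.3·0.559193) = 3798.04 ≈ 3798 N.
ΣF_x = 0: A_x − T·cos34° = 0 → A_x = 3798.04 × 0.829038 = 3149 N.
ΣF_y = 0: A_y + T·sin34° − 950 − 3450 = 0 → A_y = 4400 − 3798.04 × 0.559193 = 2276 N.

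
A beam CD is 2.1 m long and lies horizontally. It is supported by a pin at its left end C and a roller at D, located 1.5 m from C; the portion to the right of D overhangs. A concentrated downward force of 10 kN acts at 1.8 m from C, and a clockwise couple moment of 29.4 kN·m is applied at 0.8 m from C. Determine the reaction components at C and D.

C_x = 0, C_y = -21.60 kN, D_y = 31.60 kN

Moments about C: D_y·1.5 − 10·1.8 − 29.4 = 0 → D_y = 47.4/1.5 = 31.60 kN.
ΣF_y = 0: C_y + 31.6 − 10 = 0 → C_y = -21.60 kN.
ΣF_x = 0: no horizontal applied forces, so C_x = 0.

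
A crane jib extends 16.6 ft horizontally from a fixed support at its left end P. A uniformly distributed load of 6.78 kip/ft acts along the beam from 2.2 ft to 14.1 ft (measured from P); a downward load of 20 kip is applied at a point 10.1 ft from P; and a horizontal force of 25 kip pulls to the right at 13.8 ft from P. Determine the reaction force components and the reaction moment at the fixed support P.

Resultant of the distributed load: 6.78 × 11.9 = 80.682 kip at 8.15 ft from P.
ΣF_x = 0: P_x + 25 = 0 → P_x = -25.00 kip.
ΣF_y = 0: P_y − 6.78·11.9 − 20 = 0 → P_y = 100.7 kip.
ΣM about P: M_P − (6.78·11.9)·8.15 − 20·10.1 = 0 → M_P = 859.6 kip·ft.

P_x = -25.00 kip, P_y = 100.7 kip, M_P = 859.6 kip·ft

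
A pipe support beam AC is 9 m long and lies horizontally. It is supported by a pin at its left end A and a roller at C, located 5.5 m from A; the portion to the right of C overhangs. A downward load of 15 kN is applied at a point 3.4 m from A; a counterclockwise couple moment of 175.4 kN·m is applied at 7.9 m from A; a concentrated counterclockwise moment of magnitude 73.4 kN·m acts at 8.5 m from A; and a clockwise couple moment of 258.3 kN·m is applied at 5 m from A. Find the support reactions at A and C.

A_x = 0, A_y = 4.000 kN, C_y = 11.00 kN

ΣM about A: C_y·5.5 − 15·3.4 + 175.4 + 73.4 − 258.3 = 0 → C_y = 60.5/5.5 = 11.00 kN.
ΣF_y = 0: A_y + 11 − 15 = 0 → A_y = 4.000 kN.
ΣF_x = 0: no horizontal applied forces, so A_x = 0.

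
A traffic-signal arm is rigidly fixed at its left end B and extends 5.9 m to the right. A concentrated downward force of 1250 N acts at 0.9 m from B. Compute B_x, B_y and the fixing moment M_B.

B_x = 0, B_y = 1250 N, M_B = 1125 N·m

ΣF_x = 0: B_x = 0.
ΣF_y = 0: B_y − 1250 = 0 → B_y = 1250 N.
ΣM about B: M_B − 1250·0.9 = 0 → M_B = 1125 N·m.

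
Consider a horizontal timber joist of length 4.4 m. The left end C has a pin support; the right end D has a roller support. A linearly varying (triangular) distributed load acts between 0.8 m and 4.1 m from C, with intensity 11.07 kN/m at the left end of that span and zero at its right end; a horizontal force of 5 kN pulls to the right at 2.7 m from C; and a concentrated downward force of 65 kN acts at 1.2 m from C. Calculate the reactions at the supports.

C_x = -5.000 kN, C_y = 57.65 kN, D_y = 25.61 kN

Resultant of the triangular load: ½ × 11.07 × 3.3 = 18.2655 kN, acting at 1.9 m from C (one-third of the span from the peak).
Taking moments about C: D_y·4.4 − (½·11.07·3.3)·1.9 − 65·1.2 = 0 → D_y = 112.70445/4.4 = 25.6146 ≈ 25.61 kN.
ΣF_y = 0: C_y + 25.6146 − ½·11.07·3.3 − 65 = 0 → C_y = 57.65 kN.
ΣF_x = 0: C_x + 5 = 0 → C_x = -5.000 kN.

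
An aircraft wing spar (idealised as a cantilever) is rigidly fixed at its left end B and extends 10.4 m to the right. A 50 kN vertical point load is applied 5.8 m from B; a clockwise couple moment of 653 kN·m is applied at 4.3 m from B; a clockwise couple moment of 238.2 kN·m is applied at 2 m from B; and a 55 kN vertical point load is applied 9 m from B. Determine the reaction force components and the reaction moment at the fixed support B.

ΣF_x = 0: B_x = 0.
ΣF_y = 0: B_y − 50 − 55 = 0 → B_y = 105.0 kN.
ΣM about B: M_B − 50·5.8 − 653 − 238.2 − 55·9 = 0 → M_B = 1676 kN·m.

B_x = 0, B_y = 105.0 kN, M_B = 1676 kN·m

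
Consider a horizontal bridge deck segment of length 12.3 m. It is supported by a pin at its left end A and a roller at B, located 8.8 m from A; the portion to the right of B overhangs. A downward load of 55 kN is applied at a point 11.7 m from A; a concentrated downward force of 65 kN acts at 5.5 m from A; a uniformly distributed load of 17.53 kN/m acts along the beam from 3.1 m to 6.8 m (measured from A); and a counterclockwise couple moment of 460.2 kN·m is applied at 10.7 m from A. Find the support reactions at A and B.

A_x = 0, A_y = 86.92 kN, B_y = 97.94 kN

Resultant of the distributed load: 17.53 × 3.7 = 64.861 kN at 4.95 m from A.
ΣM about A: B_y·8.8 − 55·11.7 − 65·5.5 − (17.53·3.7)·4.95 + 460.2 = 0 → B_y = 861.86195/8.8 = 97.9389 ≈ 97.94 kN.
ΣF_y = 0: A_y + 97.9389 − 55 − 65 − 17.53·3.7 = 0 → A_y = 86.92 kN.
ΣF_x = 0: no horizontal applied forces, so A_x = 0.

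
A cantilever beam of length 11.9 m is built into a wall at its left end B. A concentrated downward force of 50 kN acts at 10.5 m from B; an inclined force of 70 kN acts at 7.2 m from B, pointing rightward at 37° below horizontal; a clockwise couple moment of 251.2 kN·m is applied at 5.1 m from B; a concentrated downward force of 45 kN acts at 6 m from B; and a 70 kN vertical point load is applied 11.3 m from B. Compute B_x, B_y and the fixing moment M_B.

ΣF_x = 0: B_x + 70·cos37° = 0 → B_x = -55.90 kN.
ΣF_y = 0: B_y − 50 − 70·sin37° − 45 − 70 = 0 → B_y = 207.1 kN.
ΣM about B: M_B − 50·10.5 − 70·sin37°·7.2 − 251.2 − 45·6 − 70·11.3 = 0 → M_B = 2141 kN·m.

B_x = -55.90 kN, B_y = 207.1 kN, M_B = 2141 kN·m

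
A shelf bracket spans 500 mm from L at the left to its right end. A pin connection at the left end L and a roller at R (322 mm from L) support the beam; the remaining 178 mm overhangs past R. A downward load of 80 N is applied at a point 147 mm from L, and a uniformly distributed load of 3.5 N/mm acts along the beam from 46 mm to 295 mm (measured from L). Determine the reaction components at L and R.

L_x = 0, L_y = 453.5 N, R_y = 498.0 N

Resultant of the distributed load: 3.5 × 249 = 871.5 N at 170.5 mm from L.
Taking moments about L: R_y·322 − 80·147 − (3.5·249)·170.5 = 0 → R_y = 160350.75/322 = 497.984 ≈ 498.0 N.
ΣF_y = 0: L_y + 497.984 − 80 − 3.5·249 = 0 → L_y = 453.5 N.
ΣF_x = 0: no horizontal applied forces, so L_x = 0.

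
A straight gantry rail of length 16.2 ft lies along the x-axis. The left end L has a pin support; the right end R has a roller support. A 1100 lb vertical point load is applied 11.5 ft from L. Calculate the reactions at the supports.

Taking moments about L: R_y·16.2 − 1100·11.5 = 0 → R_y = 12650/16.2 = 780.864 ≈ 780.9 lb.
ΣF_y = 0: L_y + 780.864 − 1100 = 0 → L_y = 319.1 lb.
ΣF_x = 0: no horizontal applied forces, so L_x = 0.

L_x = 0, L_y = 319.1 lb, R_y = 780.9 lb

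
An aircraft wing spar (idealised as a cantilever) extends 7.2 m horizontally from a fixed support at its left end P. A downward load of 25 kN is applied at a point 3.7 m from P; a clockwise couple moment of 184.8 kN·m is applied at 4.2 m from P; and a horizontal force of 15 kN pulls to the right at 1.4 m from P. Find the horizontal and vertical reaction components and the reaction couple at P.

ΣF_x = 0: P_x + 15 = 0 → P_x = -15.00 kN.
ΣF_y = 0: P_y − 25 = 0 → P_y = 25.00 kN.
ΣM about P: M_P − 25·3.7 − 184.8 = 0 → M_P = 277.3 kN·m.

P_x = -15.00 kN, P_y = 25.00 kN, M_P = 277.3 kN·m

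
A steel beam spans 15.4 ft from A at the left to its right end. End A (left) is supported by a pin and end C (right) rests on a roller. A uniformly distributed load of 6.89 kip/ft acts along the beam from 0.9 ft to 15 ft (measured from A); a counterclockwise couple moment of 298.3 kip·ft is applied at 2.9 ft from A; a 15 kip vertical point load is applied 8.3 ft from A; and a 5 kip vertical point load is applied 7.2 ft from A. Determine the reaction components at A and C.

A_x = 0, A_y = 75.95 kip, C_y = 41.20 kip

Resultant of the distributed load: 6.89 × 14.1 = 97.149 kip at 7.95 ft from A.
Taking moments about A: C_y·15.4 − (6.89·14.1)·7.95 + 298.3 − 15·8.3 − 5·7.2 = 0 → C_y = 634.53455/15.4 = 41.2035 ≈ 41.20 kip.
ΣF_y = 0: A_y + 41.2035 − 6.89·14.1 − 15 − 5 = 0 → A_y = 75.95 kip.
ΣF_x = 0: no horizontal applied forces, so A_x = 0.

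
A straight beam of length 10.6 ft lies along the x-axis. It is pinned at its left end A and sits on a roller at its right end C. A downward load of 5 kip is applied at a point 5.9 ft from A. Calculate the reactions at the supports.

A_x = 0, A_y = 2.217 kip, C_y = 2.783 kip

Moments about A: C_y·10.6 − 5·5.9 = 0 → C_y = 29.5/10.6 = 2.78302 ≈ 2.783 kip.
ΣF_y = 0: A_y + 2.78302 − 5 = 0 → A_y = 2.217 kip.
ΣF_x = 0: no horizontal applied forces, so A_x = 0.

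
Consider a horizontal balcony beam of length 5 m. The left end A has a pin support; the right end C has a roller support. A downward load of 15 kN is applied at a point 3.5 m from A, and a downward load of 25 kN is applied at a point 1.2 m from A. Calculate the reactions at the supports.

A_x = 0, A_y = 23.50 kN, C_y = 16.50 kN

ΣM about A: C_y·5 − 15·3.5 − 25·1.2 = 0 → C_y = 82.5/5 = 16.50 kN.
ΣF_y = 0: A_y + 16.5 − 15 − 25 = 0 → A_y = 23.50 kN.
ΣF_x = 0: no horizontal applied forces, so A_x = 0.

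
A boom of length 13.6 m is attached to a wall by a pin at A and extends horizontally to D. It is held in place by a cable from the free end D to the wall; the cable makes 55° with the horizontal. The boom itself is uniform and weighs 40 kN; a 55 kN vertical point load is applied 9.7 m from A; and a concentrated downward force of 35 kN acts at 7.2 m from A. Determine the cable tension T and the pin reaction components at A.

ΣM about A: T·sin55°·13.6 − 40·6.8 − 55·9.7 − 35·7.2 = 0 → T = 1057.5/(13.6·0.819152) = 94.9242 ≈ 94.92 kN.
ΣF_x = 0: A_x − T·cos55° = 0 → A_x = 94.9242 × 0.573576 = 54.45 kN.
ΣF_y = 0: A_y + T·sin55° − 40 − 55 − 35 = 0 → A_y = 130 − 94.9242 × 0.819152 = 52.24 kN.

T = 94.92 kN, A_x = 54.45 kN, A_y = 52.24 kN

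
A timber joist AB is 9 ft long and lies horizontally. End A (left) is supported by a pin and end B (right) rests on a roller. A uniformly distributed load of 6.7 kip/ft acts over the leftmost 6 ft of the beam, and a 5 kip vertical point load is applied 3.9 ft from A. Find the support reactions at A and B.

Resultant of the distributed load: 6.7 × 6 = 40.2 kip at 3 ft from A.
Moments about A: B_y·9 − (6.7·6)·3 − 5·3.9 = 0 → B_y = 140.1/9 = 15.5667 ≈ 15.57 kip.
ΣF_y = 0: A_y + 15.5667 − 6.7·6 − 5 = 0 → A_y = 29.63 kip.
ΣF_x = 0: no horizontal applied forces, so A_x = 0.

A_x = 0, A_y = 29.63 kip, B_y = 15.57 kip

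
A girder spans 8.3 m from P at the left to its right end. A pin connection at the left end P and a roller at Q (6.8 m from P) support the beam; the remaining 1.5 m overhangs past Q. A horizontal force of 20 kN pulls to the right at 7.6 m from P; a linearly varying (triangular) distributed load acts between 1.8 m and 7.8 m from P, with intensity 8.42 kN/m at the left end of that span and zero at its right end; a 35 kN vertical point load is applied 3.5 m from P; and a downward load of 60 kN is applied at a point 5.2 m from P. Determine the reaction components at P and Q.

Resultant of the triangular load: ½ × 8.42 × 6 = 25.26 kN, acting at 3.8 m from P (one-third of the span from the peak).
Moments about P: Q_y·6.8 − (½·8.42·6)·3.8 − 35·3.5 − 60·5.2 = 0 → Q_y = 530.488/6.8 = 78.0129 ≈ 78.01 kN.
ΣF_y = 0: P_y + 78.0129 − ½·8.42·6 − 35 − 60 = 0 → P_y = 42.25 kN.
ΣF_x = 0: P_x + 20 = 0 → P_x = -20.00 kN.

P_x = -20.00 kN, P_y = 42.25 kN, Q_y = 78.01 kN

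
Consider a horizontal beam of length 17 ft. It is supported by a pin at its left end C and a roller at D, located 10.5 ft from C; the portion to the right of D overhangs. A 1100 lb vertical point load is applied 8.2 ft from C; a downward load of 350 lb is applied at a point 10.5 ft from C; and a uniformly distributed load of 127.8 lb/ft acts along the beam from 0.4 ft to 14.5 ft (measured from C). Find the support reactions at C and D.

C_x = 0, C_y = 764.4 lb, D_y = 2488 lb

Resultant of the distributed load: 127.8 × 14.1 = 1801.98 lb at 7.45 ft from C.
ΣM about C: D_y·10.5 − 1100·8.2 − 350·10.5 − (127.8·14.1)·7.45 = 0 → D_y = 26119.751/10.5 = 2487.6 ≈ 2488 lb.
ΣF_y = 0: C_y + 2487.6 − 1100 − 350 − 127.8·14.1 = 0 → C_y = 764.4 lb.
ΣF_x = 0: no horizontal applied forces, so C_x = 0.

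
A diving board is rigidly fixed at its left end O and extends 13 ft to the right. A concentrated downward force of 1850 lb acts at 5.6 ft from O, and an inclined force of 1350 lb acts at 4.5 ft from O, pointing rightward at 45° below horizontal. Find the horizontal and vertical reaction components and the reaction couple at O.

ΣF_x = 0: O_x + 1350·cos45° = 0 → O_x = -954.6 lb.
ΣF_y = 0: O_y − 1850 − 1350·sin45° = 0 → O_y = 2805 lb.
ΣM about O: M_O − 1850·5.6 − 1350·sin45°·4.5 = 0 → M_O = 14660 lb·ft.

O_x = -954.6 lb, O_y = 2805 lb, M_O = 14660 lb·ft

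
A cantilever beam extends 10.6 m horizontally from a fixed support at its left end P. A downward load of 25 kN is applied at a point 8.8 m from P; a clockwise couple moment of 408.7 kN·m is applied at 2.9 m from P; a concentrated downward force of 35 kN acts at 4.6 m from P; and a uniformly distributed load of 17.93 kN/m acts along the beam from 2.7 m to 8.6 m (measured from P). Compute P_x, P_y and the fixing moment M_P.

Resultant of the distributed load: 17.93 × 5.9 = 105.787 kN at 5.65 m from P.
ΣF_x = 0: P_x = 0.
ΣF_y = 0: P_y − 25 − 35 − 17.93·5.9 = 0 → P_y = 165.8 kN.
ΣM about P: M_P − 25·8.8 − 408.7 − 35·4.6 − (17.93·5.9)·5.65 = 0 → M_P = 1387 kN·m.

P_x = 0, P_y = 165.8 kN, M_P = 1387 kN·m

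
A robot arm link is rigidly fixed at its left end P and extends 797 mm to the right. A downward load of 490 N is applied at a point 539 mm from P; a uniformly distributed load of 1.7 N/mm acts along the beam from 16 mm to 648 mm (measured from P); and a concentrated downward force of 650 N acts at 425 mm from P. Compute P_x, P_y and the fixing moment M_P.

P_x = 0, P_y = 2214 N, M_P = 897100 N·mm

Resultant of the distributed load: 1.7 × 632 = 1074.4 N at 332 mm from P.
ΣF_x = 0: P_x = 0.
ΣF_y = 0: P_y − 490 − 1.7·632 − 650 = 0 → P_y = 2214 N.
ΣM about P: M_P − 490·539 − (1.7·632)·332 − 650·425 = 0 → M_P = 897100 N·mm.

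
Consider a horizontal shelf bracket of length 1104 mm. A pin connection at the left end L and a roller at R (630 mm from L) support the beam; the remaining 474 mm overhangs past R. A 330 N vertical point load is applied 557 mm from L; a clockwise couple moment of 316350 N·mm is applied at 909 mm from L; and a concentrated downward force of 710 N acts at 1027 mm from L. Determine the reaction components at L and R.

Moments about L: R_y·630 − 330·557 − 316350 − 710·1027 = 0 → R_y = 1229330/630 = 1951.32 ≈ 1951 N.
ΣF_y = 0: L_y + 1951.32 − 330 − 710 = 0 → L_y = -911.3 N.
ΣF_x = 0: no horizontal applied forces, so L_x = 0.

L_x = 0, L_y = -911.3 N, R_y = 1951 N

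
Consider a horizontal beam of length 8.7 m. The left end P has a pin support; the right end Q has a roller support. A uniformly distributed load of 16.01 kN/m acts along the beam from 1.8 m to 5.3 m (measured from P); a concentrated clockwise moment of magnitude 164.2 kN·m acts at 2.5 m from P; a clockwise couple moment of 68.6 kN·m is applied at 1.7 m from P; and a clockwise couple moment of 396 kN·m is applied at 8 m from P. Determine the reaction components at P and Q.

Resultant of the distributed load: 16.01 × 3.5 = 56.035 kN at 3.55 m from P.
Taking moments about P: Q_y·8.7 − (16.01·3.5)·3.55 − 164.2 − 68.6 − 396 = 0 → Q_y = 827.72425/8.7 = 95.1407 ≈ 95.14 kN.
ΣF_y = 0: P_y + 95.1407 − 16.01·3.5 = 0 → P_y = -39.11 kN.
ΣF_x = 0: no horizontal applied forces, so P_x = 0.

P_x = 0, P_y = -39.11 kN, Q_y = 95.14 kN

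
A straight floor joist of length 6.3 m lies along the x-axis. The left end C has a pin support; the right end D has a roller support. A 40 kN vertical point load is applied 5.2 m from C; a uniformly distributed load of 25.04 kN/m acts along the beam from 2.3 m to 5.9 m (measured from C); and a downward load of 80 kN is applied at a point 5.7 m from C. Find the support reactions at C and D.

C_x = 0, C_y = 46.08 kN, D_y = 164.1 kN

Resultant of the distributed load: 25.04 × 3.6 = 90.144 kN at 4.1 m from C.
ΣM about C: D_y·6.3 − 40·5.2 − (25.04·3.6)·4.1 − 80·5.7 = 0 → D_y = 1033.5904/6.3 = 164.062 ≈ 164.1 kN.
ΣF_y = 0: C_y + 164.062 − 40 − 25.04·3.6 − 80 = 0 → C_y = 46.08 kN.
ΣF_x = 0: no horizontal applied forces, so C_x = 0.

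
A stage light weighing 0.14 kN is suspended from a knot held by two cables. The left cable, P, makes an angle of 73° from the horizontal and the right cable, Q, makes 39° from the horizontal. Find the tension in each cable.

T_P = 0.1173 kN, T_Q = 0.04415 kN

ΣF_x = 0: −T_P·cos73° + T_Q·cos39° = 0 → T_Q = 0.376212·T_P.
ΣF_y = 0: T_P·sin73° + T_Q·sin39° = 0.14.
Substitute: T_P·(0.956305 + 0.376212·0.62932) = 0.14 → T_P = 0.117345 ≈ 0.1173 kN.
Then T_Q = 0.376212 × 0.117345 = 0.04415 kN.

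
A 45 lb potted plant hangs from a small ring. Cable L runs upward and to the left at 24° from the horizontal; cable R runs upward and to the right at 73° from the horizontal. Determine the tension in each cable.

ΣF_x = 0: −T_L·cos24° + T_R·cos73° = 0 → T_R = 3.1246·T_L.
ΣF_y = 0: T_L·sin24° + T_R·sin73° = 45.
Substitute: T_L·(0.406737 + 3.1246·0.956305) = 45 → T_L = 13.2555 ≈ 13.26 lb.
Then T_R = 3.1246 × 13.2555 = 41.42 lb.

T_L = 13.26 lb, T_R = 41.42 lb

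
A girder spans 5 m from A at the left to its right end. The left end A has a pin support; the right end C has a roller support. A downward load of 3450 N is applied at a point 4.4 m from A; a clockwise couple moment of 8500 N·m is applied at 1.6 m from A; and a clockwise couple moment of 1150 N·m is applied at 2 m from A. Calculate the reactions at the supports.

Moments about A: C_y·5 − 3450·4.4 − 8500 − 1150 = 0 → C_y = 24830/5 = 4966 N.
ΣF_y = 0: A_y + 4966 − 3450 = 0 → A_y = -1516 N.
ΣF_x = 0: no horizontal applied forces, so A_x = 0.

A_x = 0, A_y = -1516 N, C_y = 4966 N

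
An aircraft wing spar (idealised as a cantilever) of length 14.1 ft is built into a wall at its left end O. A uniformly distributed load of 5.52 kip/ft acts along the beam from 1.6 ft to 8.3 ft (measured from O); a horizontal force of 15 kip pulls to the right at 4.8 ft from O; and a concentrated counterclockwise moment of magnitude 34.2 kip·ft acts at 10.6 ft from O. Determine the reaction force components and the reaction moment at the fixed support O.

O_x = -15.00 kip, O_y = 36.98 kip, M_O = 148.9 kip·ft

Resultant of the distributed load: 5.52 × 6.7 = 36.984 kip at 4.95 ft from O.
ΣF_x = 0: O_x + 15 = 0 → O_x = -15.00 kip.
ΣF_y = 0: O_y − 5.52·6.7 = 0 → O_y = 36.98 kip.
ΣM about O: M_O − (5.52·6.7)·4.95 + 34.2 = 0 → M_O = 148.9 kip·ft.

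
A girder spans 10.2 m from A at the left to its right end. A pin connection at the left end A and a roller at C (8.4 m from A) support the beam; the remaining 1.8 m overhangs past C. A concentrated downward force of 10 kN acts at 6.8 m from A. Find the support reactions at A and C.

A_x = 0, A_y = 1.905 kN, C_y = 8.095 kN

ΣM about A: C_y·8.4 − 10·6.8 = 0 → C_y = 68/8.4 = 8.09524 ≈ 8.095 kN.
ΣF_y = 0: A_y + 8.09524 − 10 = 0 → A_y = 1.905 kN.
ΣF_x = 0: no horizontal applied forces, so A_x = 0.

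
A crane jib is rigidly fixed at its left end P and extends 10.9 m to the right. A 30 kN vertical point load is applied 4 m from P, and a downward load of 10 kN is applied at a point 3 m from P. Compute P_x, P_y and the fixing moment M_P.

P_x = 0, P_y = 40.00 kN, M_P = 150.0 kN·m

ΣF_x = 0: P_x = 0.
ΣF_y = 0: P_y − 30 − 10 = 0 → P_y = 40.00 kN.
ΣM about P: M_P − 30·4 − 10·3 = 0 → M_P = 150.0 kN·m.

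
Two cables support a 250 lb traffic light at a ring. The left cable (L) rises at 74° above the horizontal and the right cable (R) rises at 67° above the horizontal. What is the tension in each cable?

T_L = 155.2 lb, T_R = 109.5 lb

ΣF_x = 0: −T_L·cos74° + T_R·cos67° = 0 → T_R = 0.70544·T_L.
ΣF_y = 0: T_L·sin74° + T_R·sin67° = 250.
Substitute: T_L·(0.961262 + 0.70544·0.920505) = 250 → T_L = 155.219 ≈ 155.2 lb.
Then T_R = 0.70544 × 155.219 = 109.5 lb.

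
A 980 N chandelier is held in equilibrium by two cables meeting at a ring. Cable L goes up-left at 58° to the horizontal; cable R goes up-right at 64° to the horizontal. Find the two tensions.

T_L = 506.6 N, T_R = 612.4 N

ΣF_x = 0: −T_L·cos58° + T_R·cos64° = 0 → T_R = 1.20884·T_L.
ΣF_y = 0: T_L·sin58° + T_R·sin64° = 980.
Substitute: T_L·(0.848048 + 1.20884·0.898794) = 980 → T_L = 506.579 ≈ 506.6 N.
Then T_R = 1.20884 × 506.579 = 612.4 N.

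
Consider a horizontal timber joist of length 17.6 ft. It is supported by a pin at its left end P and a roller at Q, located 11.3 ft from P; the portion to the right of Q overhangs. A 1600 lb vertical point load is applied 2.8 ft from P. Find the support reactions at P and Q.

ΣM about P: Q_y·11.3 − 1600·2.8 = 0 → Q_y = 4480/11.3 = 396.46 ≈ 396.5 lb.
ΣF_y = 0: P_y + 396.46 − 1600 = 0 → P_y = 1204 lb.
ΣF_x = 0: no horizontal applied forces, so P_x = 0.

P_x = 0, P_y = 1204 lb, Q_y = 396.5 lb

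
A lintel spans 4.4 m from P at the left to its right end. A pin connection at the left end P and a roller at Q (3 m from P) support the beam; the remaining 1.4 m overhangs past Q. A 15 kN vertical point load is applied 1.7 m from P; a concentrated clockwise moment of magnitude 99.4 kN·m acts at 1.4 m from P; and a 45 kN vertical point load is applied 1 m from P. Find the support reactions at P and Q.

ΣM about P: Q_y·3 − 15·1.7 − 99.4 − 45·1 = 0 → Q_y = 169.9/3 = 56.6333 ≈ 56.63 kN.
ΣF_y = 0: P_y + 56.6333 − 15 − 45 = 0 → P_y = 3.367 kN.
ΣF_x = 0: no horizontal applied forces, so P_x = 0.

P_x = 0, P_y = 3.367 kN, Q_y = 56.63 kN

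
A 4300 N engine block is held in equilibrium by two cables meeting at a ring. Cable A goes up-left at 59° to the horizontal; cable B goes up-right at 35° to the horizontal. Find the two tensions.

T_A = 3531 N, T_B = 2220 N

ΣF_x = 0: −T_A·cos59° + T_B·cos35° = 0 → T_B = 0.628745·T_A.
ΣF_y = 0: T_A·sin59° + T_B·sin35° = 4300.
Substitute: T_A·(0.857167 + 0.628745·0.573576) = 4300 → T_A = 3530.96 ≈ 3531 N.
Then T_B = 0.628745 × 3530.96 = 2220 N.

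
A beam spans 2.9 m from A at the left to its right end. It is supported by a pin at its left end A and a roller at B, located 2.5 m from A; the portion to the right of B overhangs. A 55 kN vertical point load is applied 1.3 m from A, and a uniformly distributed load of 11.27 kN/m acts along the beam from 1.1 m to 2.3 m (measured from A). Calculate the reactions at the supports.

Resultant of the distributed load: 11.27 × 1.2 = 13.524 kN at 1.7 m from A.
Moments about A: B_y·2.5 − 55·1.3 − (11.27·1.2)·1.7 = 0 → B_y = 94.4908/2.5 = 37.7963 ≈ 37.80 kN.
ΣF_y = 0: A_y + 37.7963 − 55 − 11.27·1.2 = 0 → A_y = 30.73 kN.
ΣF_x = 0: no horizontal applied forces, so A_x = 0.

A_x = 0, A_y = 30.73 kN, B_y = 37.80 kN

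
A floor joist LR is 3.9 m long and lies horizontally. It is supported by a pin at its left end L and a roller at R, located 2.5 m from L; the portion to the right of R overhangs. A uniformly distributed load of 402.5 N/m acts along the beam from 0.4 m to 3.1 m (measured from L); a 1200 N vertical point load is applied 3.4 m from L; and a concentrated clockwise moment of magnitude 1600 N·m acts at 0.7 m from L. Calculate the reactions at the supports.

Resultant of the distributed load: 402.5 × 2.7 = 1086.75 N at 1.75 m from L.
ΣM about L: R_y·2.5 − (402.5·2.7)·1.75 − 1200·3.4 − 1600 = 0 → R_y = 7581.8125/2.5 = 3032.72 ≈ 3033 N.
ΣF_y = 0: L_y + 3032.72 − 402.5·2.7 − 1200 = 0 → L_y = -746.0 N.
ΣF_x = 0: no horizontal applied forces, so L_x = 0.

L_x = 0, L_y = -746.0 N, R_y = 3033 N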